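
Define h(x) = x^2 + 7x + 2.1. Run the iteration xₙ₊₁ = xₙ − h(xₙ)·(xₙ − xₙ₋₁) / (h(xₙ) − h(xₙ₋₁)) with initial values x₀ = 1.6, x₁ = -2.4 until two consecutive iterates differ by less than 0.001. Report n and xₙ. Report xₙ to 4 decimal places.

h(1.6) = 15.860000, h(-2.4) = -8.940000
x₂ = -2.400000 − (-8.940000)·(-4.000000)/(-24.800000) = -0.958065;  |Δ| = 1.441935
h(-0.958065) = -3.688564
x₃ = -0.958065 − (-3.688564)·(1.441935)/(5.251436) = 0.054739;  |Δ| = 1.012803
h(0.054739) = 2.486167
x₄ = 0.054739 − 2.486167·(1.012803)/(6.174731) = -0.353052;  |Δ| = 0.407791
h(-0.353052) = -0.246718
x₅ = -0.353052 − (-0.246718)·(-0.407791)/(-2.732886) = -0.316238;  |Δ| = 0.036814
h(-0.316238) = -0.013657
x₆ = -0.316238 − (-0.013657)·(0.036814)/(0.233061) = -0.314080;  |Δ| = 0.002157
h(-0.314080) = 0.000084
x₇ = -0.314080 − 0.000084·(0.002157)/(0.013741) = -0.314094;  |Δ| = 0.000013
|x₇ − x₆| = 0.000013 < 0.001

n = 7, xₙ = -0.3141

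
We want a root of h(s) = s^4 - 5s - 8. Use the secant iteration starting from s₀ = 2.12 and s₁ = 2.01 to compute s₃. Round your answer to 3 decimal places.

h(2.12) = 1.59963, h(2.01) = -1.72759
s₂ = 2.01000 − (-1.72759)·(2.01000 − 2.12000) / (-1.72759 − 1.59963) = 2.01000 − (0.19004)/(-3.32722) = 2.06712
h(2.06712) = -0.07734
s₃ = 2.06712 − (-0.07734)·(2.06712 − 2.01000) / (-0.07734 − (-1.72759)) = 2.06712 − (-0.00442)/(1.65025) = 2.06979

2.070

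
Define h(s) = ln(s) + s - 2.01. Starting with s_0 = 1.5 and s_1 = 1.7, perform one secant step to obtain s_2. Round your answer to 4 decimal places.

h(1.5) = -0.104535, h(1.7) = 0.220628
s_2 = 1.700000 − 0.220628·(1.700000 − 1.500000) / (0.220628 − (-0.104535)) = 1.700000 − (0.044126)/(0.325163) = 1.564297

1.5643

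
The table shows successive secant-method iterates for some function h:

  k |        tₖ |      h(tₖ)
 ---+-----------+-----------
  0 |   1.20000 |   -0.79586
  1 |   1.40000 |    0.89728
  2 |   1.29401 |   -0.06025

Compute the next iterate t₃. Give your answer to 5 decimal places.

1.30068

t₃ = 1.29401 − (-0.06025)·(1.29401 − 1.40000) / (-0.06025 − 0.89728)
   = 1.29401 − (0.0063859)/(-0.9575300) = 1.3006791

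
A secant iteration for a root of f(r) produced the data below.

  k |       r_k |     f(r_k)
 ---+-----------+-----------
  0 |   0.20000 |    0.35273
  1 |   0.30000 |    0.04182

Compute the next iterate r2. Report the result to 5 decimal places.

r2 = 0.30000 − 0.04182·(0.30000 − 0.20000) / (0.04182 − 0.35273)
   = 0.30000 − (0.0041820)/(-0.3109100) = 0.3134508

0.31345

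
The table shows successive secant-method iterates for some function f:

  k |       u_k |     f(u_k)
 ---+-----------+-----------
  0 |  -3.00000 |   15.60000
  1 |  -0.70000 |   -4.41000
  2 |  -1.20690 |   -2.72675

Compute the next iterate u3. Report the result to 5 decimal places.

-2.02804

u3 = -1.20690 − (-2.72675)·(-1.20690 − (-0.70000)) / (-2.72675 − (-4.41000))
   = -1.20690 − (1.3821896)/(1.6832500) = -2.0280434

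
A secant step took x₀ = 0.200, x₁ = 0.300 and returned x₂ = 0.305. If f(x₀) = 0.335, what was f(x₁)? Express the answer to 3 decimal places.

The secant line through (0.200, 0.335) and (0.300, f(x₁)) crosses zero at x₂ = 0.305.
So (0.200, 0.335), (0.300, f(x₁)), (0.305, 0) are collinear:
f(x₁) = 0.335 · (0.300 − 0.305) / (0.200 − 0.305) = 0.335 · (-0.00500)/(-0.10500) = 0.01595

0.016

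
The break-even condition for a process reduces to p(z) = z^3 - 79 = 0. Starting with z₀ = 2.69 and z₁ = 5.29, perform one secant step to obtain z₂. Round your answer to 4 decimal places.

p(2.69) = -59.534891, p(5.29) = 69.035889
z₂ = 5.290000 − 69.035889·(5.290000 − 2.690000) / (69.035889 − (-59.534891)) = 5.290000 − (179.493311)/(128.570780) = 3.893934

3.8939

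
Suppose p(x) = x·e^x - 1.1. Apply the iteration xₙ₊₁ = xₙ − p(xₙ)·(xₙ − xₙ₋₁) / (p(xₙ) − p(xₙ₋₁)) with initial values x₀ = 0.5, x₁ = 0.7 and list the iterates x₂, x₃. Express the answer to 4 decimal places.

p(0.5) = -0.275639, p(0.7) = 0.309627
x₂ = 0.700000 − 0.309627·(0.700000 − 0.500000) / (0.309627 − (-0.275639)) = 0.700000 − (0.061925)/(0.585266) = 0.594193
p(0.594193) = -0.023579
x₃ = 0.594193 − (-0.023579)·(0.594193 − 0.700000) / (-0.023579 − 0.309627) = 0.594193 − (0.002495)/(-0.333206) = 0.601680

0.5942, 0.6017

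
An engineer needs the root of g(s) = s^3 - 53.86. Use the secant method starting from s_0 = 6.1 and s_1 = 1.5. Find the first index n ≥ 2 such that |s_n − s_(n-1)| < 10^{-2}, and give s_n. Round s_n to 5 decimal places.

n = 8, s_n = 3.77648

g(6.1) = 173.1210000, g(1.5) = -50.4850000
s_2 = 1.5000000 − (-50.4850000)·(-4.6000000)/(-223.6060000) = 2.5385723;  |Δ| = 1.0385723
g(2.5385723) = -37.5005531
s_3 = 2.5385723 − (-37.5005531)·(1.0385723)/(12.9844469) = 5.5380868;  |Δ| = 2.9995145
g(5.5380868) = 115.9953640
s_4 = 5.5380868 − 115.9953640·(2.9995145)/(153.4959171) = 3.2713830;  |Δ| = 2.2667037
g(3.2713830) = -18.8498329
s_5 = 3.2713830 − (-18.8498329)·(-2.2667037)/(-134.8451970) = 3.5882426;  |Δ| = 0.3168595
g(3.5882426) = -7.6596382
s_6 = 3.5882426 − (-7.6596382)·(0.3168595)/(11.1901948) = 3.8051315;  |Δ| = 0.2168889
g(3.8051315) = 1.2345964
s_7 = 3.8051315 − 1.2345964·(0.2168889)/(8.8942346) = 3.7750254;  |Δ| = 0.0301061
g(3.7750254) = -0.0628032
s_8 = 3.7750254 − (-0.0628032)·(-0.0301061)/(-1.2973996) = 3.7764828;  |Δ| = 0.0014573
|s_8 − s_7| = 0.0014573 < 10^{-2}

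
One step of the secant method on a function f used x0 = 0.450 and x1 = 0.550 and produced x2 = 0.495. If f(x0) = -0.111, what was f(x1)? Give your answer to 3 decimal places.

0.136

The secant line through (0.450, -0.111) and (0.550, f(x1)) crosses zero at x2 = 0.495.
So (0.450, -0.111), (0.550, f(x1)), (0.495, 0) are collinear:
f(x1) = -0.111 · (0.550 − 0.495) / (0.450 − 0.495) = -0.111 · (0.05500)/(-0.04500) = 0.13567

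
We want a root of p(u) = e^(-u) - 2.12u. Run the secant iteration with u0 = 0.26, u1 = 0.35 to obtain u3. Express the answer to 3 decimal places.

0.337

p(0.26) = 0.21985, p(0.35) = -0.03731
u2 = 0.35000 − (-0.03731)·(0.35000 − 0.26000) / (-0.03731 − 0.21985) = 0.35000 − (-0.00336)/(-0.25716) = 0.33694
p(0.33694) = -0.00037
u3 = 0.33694 − (-0.00037)·(0.33694 − 0.35000) / (-0.00037 − (-0.03731)) = 0.33694 − (0.00000)/(0.03695) = 0.33681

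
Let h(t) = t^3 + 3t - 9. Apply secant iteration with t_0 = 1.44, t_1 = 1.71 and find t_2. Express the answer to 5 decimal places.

1.60195

h(1.44) = -1.6940160, h(1.71) = 1.1302110
t_2 = 1.7100000 − 1.1302110·(1.7100000 − 1.4400000) / (1.1302110 − (-1.6940160)) = 1.7100000 − (0.3051570)/(2.8242270) = 1.6019503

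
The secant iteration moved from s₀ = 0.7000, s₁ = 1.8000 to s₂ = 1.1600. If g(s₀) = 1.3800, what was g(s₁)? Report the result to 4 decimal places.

-1.9200

The secant line through (0.7000, 1.3800) and (1.8000, g(s₁)) crosses zero at s₂ = 1.1600.
So (0.7000, 1.3800), (1.8000, g(s₁)), (1.1600, 0) are collinear:
g(s₁) = 1.3800 · (1.8000 − 1.1600) / (0.7000 − 1.1600) = 1.3800 · (0.640000)/(-0.460000) = -1.920000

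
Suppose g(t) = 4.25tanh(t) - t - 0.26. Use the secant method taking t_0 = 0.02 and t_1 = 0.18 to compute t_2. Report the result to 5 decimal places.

g(0.02) = -0.1950113, g(0.18) = 0.3168437
t_2 = 0.1800000 − 0.3168437·(0.1800000 − 0.0200000) / (0.3168437 − (-0.1950113)) = 0.1800000 − (0.0506950)/(0.5118550) = 0.0809583

0.08096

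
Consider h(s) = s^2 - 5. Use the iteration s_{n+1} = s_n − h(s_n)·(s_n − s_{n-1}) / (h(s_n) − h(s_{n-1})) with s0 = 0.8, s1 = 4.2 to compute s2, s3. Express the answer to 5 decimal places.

1.67200, 2.04741

h(0.8) = -4.3600000, h(4.2) = 12.6400000
s2 = 4.2000000 − 12.6400000·(4.2000000 − 0.8000000) / (12.6400000 − (-4.3600000)) = 4.2000000 − (42.9760000)/(17.0000000) = 1.6720000
h(1.6720000) = -2.2044160
s3 = 1.6720000 − (-2.2044160)·(1.6720000 − 4.2000000) / (-2.2044160 − 12.6400000) = 1.6720000 − (5.5727636)/(-14.8444160) = 2.0474114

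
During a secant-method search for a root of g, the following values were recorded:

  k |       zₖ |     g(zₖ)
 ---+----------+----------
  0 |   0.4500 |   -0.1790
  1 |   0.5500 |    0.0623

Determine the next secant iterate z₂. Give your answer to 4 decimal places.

0.5242

z₂ = 0.5500 − 0.0623·(0.5500 − 0.4500) / (0.0623 − (-0.1790))
   = 0.5500 − (0.006230)/(0.241300) = 0.524182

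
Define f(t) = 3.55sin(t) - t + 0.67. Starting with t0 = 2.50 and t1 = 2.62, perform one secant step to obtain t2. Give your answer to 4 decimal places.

f(2.50) = 0.294576, f(2.62) = -0.181171
t2 = 2.620000 − (-0.181171)·(2.620000 − 2.500000) / (-0.181171 − 0.294576) = 2.620000 − (-0.021741)/(-0.475747) = 2.574302

2.5743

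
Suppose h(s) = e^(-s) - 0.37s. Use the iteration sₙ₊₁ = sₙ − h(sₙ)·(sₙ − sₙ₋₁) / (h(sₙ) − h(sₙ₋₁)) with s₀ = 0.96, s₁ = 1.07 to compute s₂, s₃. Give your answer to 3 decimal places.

0.998, 0.997

h(0.96) = 0.02769, h(1.07) = -0.05289
s₂ = 1.07000 − (-0.05289)·(1.07000 − 0.96000) / (-0.05289 − 0.02769) = 1.07000 − (-0.00582)/(-0.08058) = 0.99780
h(0.99780) = -0.00050
s₃ = 0.99780 − (-0.00050)·(0.99780 − 1.07000) / (-0.00050 − (-0.05289)) = 0.99780 − (0.00004)/(0.05239) = 0.99712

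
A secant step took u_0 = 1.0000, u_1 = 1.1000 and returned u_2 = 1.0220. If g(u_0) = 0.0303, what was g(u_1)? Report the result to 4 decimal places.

The secant line through (1.0000, 0.0303) and (1.1000, g(u_1)) crosses zero at u_2 = 1.0220.
So (1.0000, 0.0303), (1.1000, g(u_1)), (1.0220, 0) are collinear:
g(u_1) = 0.0303 · (1.1000 − 1.0220) / (1.0000 − 1.0220) = 0.0303 · (0.078000)/(-0.022000) = -0.107427

-0.1074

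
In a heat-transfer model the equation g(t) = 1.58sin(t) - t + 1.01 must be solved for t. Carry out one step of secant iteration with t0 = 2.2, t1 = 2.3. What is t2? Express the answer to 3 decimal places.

2.244

g(2.2) = 0.08742, g(2.3) = -0.11179
t2 = 2.30000 − (-0.11179)·(2.30000 − 2.20000) / (-0.11179 − 0.08742) = 2.30000 − (-0.01118)/(-0.19921) = 2.24389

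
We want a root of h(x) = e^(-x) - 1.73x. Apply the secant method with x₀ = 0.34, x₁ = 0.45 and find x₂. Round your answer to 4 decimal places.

h(0.34) = 0.123570, h(0.45) = -0.140872
x₂ = 0.450000 − (-0.140872)·(0.450000 − 0.340000) / (-0.140872 − 0.123570) = 0.450000 − (-0.015496)/(-0.264442) = 0.391402

0.3914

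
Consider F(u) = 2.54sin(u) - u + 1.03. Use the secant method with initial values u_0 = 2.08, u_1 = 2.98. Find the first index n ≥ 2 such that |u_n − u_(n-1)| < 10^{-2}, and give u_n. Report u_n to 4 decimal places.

F(2.08) = 1.167758, F(2.98) = -1.541339
u_2 = 2.980000 − (-1.541339)·(0.900000)/(-2.709096) = 2.467946;  |Δ| = 0.512054
F(2.467946) = 0.146609
u_3 = 2.467946 − 0.146609·(-0.512054)/(1.687948) = 2.512421;  |Δ| = 0.044475
F(2.512421) = 0.012307
u_4 = 2.512421 − 0.012307·(0.044475)/(-0.134303) = 2.516496;  |Δ| = 0.004075
|u_4 − u_3| = 0.004075 < 10^{-2}

n = 4, u_n = 2.5165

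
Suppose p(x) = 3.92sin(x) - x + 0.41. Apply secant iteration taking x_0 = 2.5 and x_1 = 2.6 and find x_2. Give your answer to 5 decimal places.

p(2.5) = 0.2560108, p(2.6) = -0.1692346
x_2 = 2.6000000 − (-0.1692346)·(2.6000000 − 2.5000000) / (-0.1692346 − 0.2560108) = 2.6000000 − (-0.0169235)/(-0.4252454) = 2.5602031

2.56020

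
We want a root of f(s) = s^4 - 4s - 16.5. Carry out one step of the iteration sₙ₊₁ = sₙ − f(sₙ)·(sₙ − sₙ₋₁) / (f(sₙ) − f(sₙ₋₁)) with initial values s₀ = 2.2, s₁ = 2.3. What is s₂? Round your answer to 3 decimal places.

2.245

f(2.2) = -1.87440, f(2.3) = 2.28410
s₂ = 2.30000 − 2.28410·(2.30000 − 2.20000) / (2.28410 − (-1.87440)) = 2.30000 − (0.22841)/(4.15850) = 2.24507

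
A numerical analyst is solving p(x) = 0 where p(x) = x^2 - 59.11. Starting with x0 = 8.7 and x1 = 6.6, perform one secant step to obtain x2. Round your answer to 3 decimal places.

7.616

p(8.7) = 16.58000, p(6.6) = -15.55000
x2 = 6.60000 − (-15.55000)·(6.60000 − 8.70000) / (-15.55000 − 16.58000) = 6.60000 − (32.65500)/(-32.13000) = 7.61634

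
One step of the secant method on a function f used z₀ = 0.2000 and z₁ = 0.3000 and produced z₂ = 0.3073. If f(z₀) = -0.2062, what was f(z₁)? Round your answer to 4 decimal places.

-0.0140

The secant line through (0.2000, -0.2062) and (0.3000, f(z₁)) crosses zero at z₂ = 0.3073.
So (0.2000, -0.2062), (0.3000, f(z₁)), (0.3073, 0) are collinear:
f(z₁) = -0.2062 · (0.3000 − 0.3073) / (0.2000 − 0.3073) = -0.2062 · (-0.007300)/(-0.107300) = -0.014029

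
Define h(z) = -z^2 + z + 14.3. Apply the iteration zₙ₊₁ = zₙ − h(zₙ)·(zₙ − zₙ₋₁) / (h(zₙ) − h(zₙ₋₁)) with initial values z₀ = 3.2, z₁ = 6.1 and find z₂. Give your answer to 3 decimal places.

4.075

h(3.2) = 7.26000, h(6.1) = -16.81000
z₂ = 6.10000 − (-16.81000)·(6.10000 − 3.20000) / (-16.81000 − 7.26000) = 6.10000 − (-48.74900)/(-24.07000) = 4.07470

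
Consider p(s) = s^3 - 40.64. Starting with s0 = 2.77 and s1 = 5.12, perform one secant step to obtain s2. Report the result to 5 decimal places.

3.17329

p(2.77) = -19.3860670, p(5.12) = 93.5777280
s2 = 5.1200000 − 93.5777280·(5.1200000 − 2.7700000) / (93.5777280 − (-19.3860670)) = 5.1200000 − (219.9076608)/(112.9637950) = 3.1732908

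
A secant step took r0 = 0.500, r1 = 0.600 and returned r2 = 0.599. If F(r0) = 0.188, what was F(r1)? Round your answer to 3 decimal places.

-0.002

The secant line through (0.500, 0.188) and (0.600, F(r1)) crosses zero at r2 = 0.599.
So (0.500, 0.188), (0.600, F(r1)), (0.599, 0) are collinear:
F(r1) = 0.188 · (0.600 − 0.599) / (0.500 − 0.599) = 0.188 · (0.00100)/(-0.09900) = -0.00190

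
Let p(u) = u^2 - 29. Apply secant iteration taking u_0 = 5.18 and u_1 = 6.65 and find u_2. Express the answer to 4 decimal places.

5.3632

p(5.18) = -2.167600, p(6.65) = 15.222500
u_2 = 6.650000 − 15.222500·(6.650000 − 5.180000) / (15.222500 − (-2.167600)) = 6.650000 − (22.377075)/(17.390100) = 5.363229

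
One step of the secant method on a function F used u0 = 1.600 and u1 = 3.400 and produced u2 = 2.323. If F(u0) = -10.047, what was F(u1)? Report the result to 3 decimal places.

14.966

The secant line through (1.600, -10.047) and (3.400, F(u1)) crosses zero at u2 = 2.323.
So (1.600, -10.047), (3.400, F(u1)), (2.323, 0) are collinear:
F(u1) = -10.047 · (3.400 − 2.323) / (1.600 − 2.323) = -10.047 · (1.07700)/(-0.72300) = 14.96628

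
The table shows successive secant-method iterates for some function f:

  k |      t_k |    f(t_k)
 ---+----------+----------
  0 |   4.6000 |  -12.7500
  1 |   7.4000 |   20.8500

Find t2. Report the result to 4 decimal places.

5.6625

t2 = 7.4000 − 20.8500·(7.4000 − 4.6000) / (20.8500 − (-12.7500))
   = 7.4000 − (58.380000)/(33.600000) = 5.662500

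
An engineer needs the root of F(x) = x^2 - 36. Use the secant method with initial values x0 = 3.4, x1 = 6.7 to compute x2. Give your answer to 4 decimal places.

5.8198

F(3.4) = -24.440000, F(6.7) = 8.890000
x2 = 6.700000 − 8.890000·(6.700000 − 3.400000) / (8.890000 − (-24.440000)) = 6.700000 − (29.337000)/(33.330000) = 5.819802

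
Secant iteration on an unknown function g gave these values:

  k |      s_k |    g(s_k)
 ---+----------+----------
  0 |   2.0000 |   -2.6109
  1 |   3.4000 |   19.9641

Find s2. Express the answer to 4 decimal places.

2.1619

s2 = 3.4000 − 19.9641·(3.4000 − 2.0000) / (19.9641 − (-2.6109))
   = 3.4000 − (27.949740)/(22.575000) = 2.161916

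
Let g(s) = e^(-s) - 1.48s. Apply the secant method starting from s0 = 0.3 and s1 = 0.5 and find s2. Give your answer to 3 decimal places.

g(0.3) = 0.29682, g(0.5) = -0.13347
s2 = 0.50000 − (-0.13347)·(0.50000 − 0.30000) / (-0.13347 − 0.29682) = 0.50000 − (-0.02669)/(-0.43029) = 0.43796

0.438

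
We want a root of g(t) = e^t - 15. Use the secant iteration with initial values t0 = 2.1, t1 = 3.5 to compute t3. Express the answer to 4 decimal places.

2.6286

g(2.1) = -6.833830, g(3.5) = 18.115452
t2 = 3.500000 − 18.115452·(3.500000 − 2.100000) / (18.115452 − (-6.833830)) = 3.500000 − (25.361633)/(24.949282) = 2.483472
g(2.483472) = -3.017198
t3 = 2.483472 − (-3.017198)·(2.483472 − 3.500000) / (-3.017198 − 18.115452) = 2.483472 − (3.067065)/(-21.132650) = 2.628606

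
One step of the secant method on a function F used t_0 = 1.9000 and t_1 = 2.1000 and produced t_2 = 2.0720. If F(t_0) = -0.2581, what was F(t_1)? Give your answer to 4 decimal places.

The secant line through (1.9000, -0.2581) and (2.1000, F(t_1)) crosses zero at t_2 = 2.0720.
So (1.9000, -0.2581), (2.1000, F(t_1)), (2.0720, 0) are collinear:
F(t_1) = -0.2581 · (2.1000 − 2.0720) / (1.9000 − 2.0720) = -0.2581 · (0.028000)/(-0.172000) = 0.042016

0.0420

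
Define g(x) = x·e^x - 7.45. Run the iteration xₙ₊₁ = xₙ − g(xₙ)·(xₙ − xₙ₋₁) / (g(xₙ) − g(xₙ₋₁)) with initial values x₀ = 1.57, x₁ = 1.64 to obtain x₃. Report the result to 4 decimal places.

g(1.57) = 0.096438, g(1.64) = 1.004478
x₂ = 1.640000 − 1.004478·(1.640000 − 1.570000) / (1.004478 − 0.096438) = 1.640000 − (0.070313)/(0.908040) = 1.562566
g(1.562566) = 0.005074
x₃ = 1.562566 − 0.005074·(1.562566 − 1.640000) / (0.005074 − 1.004478) = 1.562566 − (-0.000393)/(-0.999404) = 1.562173

1.5622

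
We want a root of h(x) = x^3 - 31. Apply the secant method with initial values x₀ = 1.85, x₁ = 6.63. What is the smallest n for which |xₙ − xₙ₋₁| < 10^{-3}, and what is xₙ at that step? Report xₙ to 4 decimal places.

h(1.85) = -24.668375, h(6.63) = 260.434247
x₂ = 6.630000 − 260.434247·(4.780000)/(285.102622) = 2.263587;  |Δ| = 4.366413
h(2.263587) = -19.401769
x₃ = 2.263587 − (-19.401769)·(-4.366413)/(-279.836016) = 2.566322;  |Δ| = 0.302735
h(2.566322) = -14.098177
x₄ = 2.566322 − (-14.098177)·(0.302735)/(5.303592) = 3.371062;  |Δ| = 0.804740
h(3.371062) = 7.308939
x₅ = 3.371062 − 7.308939·(0.804740)/(21.407115) = 3.096303;  |Δ| = 0.274759
h(3.096303) = -1.315457
x₆ = 3.096303 − (-1.315457)·(-0.274759)/(-8.624396) = 3.138211;  |Δ| = 0.041908
h(3.138211) = -0.093735
x₇ = 3.138211 − (-0.093735)·(0.041908)/(1.221722) = 3.141427;  |Δ| = 0.003215
h(3.141427) = 0.001360
x₈ = 3.141427 − 0.001360·(0.003215)/(0.095095) = 3.141381;  |Δ| = 0.000046
|x₈ − x₇| = 0.000046 < 10^{-3}

n = 8, xₙ = 3.1414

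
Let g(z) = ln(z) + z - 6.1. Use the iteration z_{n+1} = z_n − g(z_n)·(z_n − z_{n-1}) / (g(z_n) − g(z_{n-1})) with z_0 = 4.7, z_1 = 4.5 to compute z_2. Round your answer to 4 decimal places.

4.5788

g(4.7) = 0.147563, g(4.5) = -0.095923
z_2 = 4.500000 − (-0.095923)·(4.500000 − 4.700000) / (-0.095923 − 0.147563) = 4.500000 − (0.019185)/(-0.243485) = 4.578791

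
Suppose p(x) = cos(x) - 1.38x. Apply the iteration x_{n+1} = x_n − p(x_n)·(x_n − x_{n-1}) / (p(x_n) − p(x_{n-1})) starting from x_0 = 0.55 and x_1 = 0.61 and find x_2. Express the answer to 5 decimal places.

p(0.55) = 0.0935245, p(0.61) = -0.0221520
x_2 = 0.6100000 − (-0.0221520)·(0.6100000 − 0.5500000) / (-0.0221520 − 0.0935245) = 0.6100000 − (-0.0013291)/(-0.1156765) = 0.5985100

0.59851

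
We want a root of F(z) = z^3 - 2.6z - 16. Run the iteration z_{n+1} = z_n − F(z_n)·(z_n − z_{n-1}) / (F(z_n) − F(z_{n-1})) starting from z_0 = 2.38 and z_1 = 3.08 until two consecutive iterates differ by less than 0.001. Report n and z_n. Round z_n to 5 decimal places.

n = 5, z_n = 2.86193

F(2.38) = -8.7067280, F(3.08) = 5.2101120
z_2 = 3.0800000 − 5.2101120·(0.7000000)/(13.9168400) = 2.8179378;  |Δ| = 0.2620622
F(2.8179378) = -0.9500337
z_3 = 2.8179378 − (-0.9500337)·(-0.2620622)/(-6.1601457) = 2.8583537;  |Δ| = 0.0404159
F(2.8583537) = -0.0784392
z_4 = 2.8583537 − (-0.0784392)·(0.0404159)/(0.8715945) = 2.8619909;  |Δ| = 0.0036372
F(2.8619909) = 0.0013681
z_5 = 2.8619909 − 0.0013681·(0.0036372)/(0.0798073) = 2.8619286;  |Δ| = 0.0000624
|z_5 − z_4| = 0.0000624 < 0.001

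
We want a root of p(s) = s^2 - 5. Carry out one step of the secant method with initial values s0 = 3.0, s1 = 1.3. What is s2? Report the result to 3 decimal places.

2.070

p(3.0) = 4.00000, p(1.3) = -3.31000
s2 = 1.30000 − (-3.31000)·(1.30000 − 3.00000) / (-3.31000 − 4.00000) = 1.30000 − (5.62700)/(-7.31000) = 2.06977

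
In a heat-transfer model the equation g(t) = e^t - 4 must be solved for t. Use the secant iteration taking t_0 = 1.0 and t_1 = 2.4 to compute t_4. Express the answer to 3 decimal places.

g(1.0) = -1.28172, g(2.4) = 7.02318
t_2 = 2.40000 − 7.02318·(2.40000 − 1.00000) / (7.02318 − (-1.28172)) = 2.40000 − (9.83245)/(8.30489) = 1.21607
g(1.21607) = -0.62611
t_3 = 1.21607 − (-0.62611)·(1.21607 − 2.40000) / (-0.62611 − 7.02318) = 1.21607 − (0.74127)/(-7.64929) = 1.31297
g(1.31297) = -0.28279
t_4 = 1.31297 − (-0.28279)·(1.31297 − 1.21607) / (-0.28279 − (-0.62611)) = 1.31297 − (-0.02740)/(0.34332) = 1.39279

1.393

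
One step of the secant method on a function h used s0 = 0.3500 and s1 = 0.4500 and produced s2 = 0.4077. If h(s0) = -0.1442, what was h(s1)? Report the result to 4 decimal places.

The secant line through (0.3500, -0.1442) and (0.4500, h(s1)) crosses zero at s2 = 0.4077.
So (0.3500, -0.1442), (0.4500, h(s1)), (0.4077, 0) are collinear:
h(s1) = -0.1442 · (0.4500 − 0.4077) / (0.3500 − 0.4077) = -0.1442 · (0.042300)/(-0.057700) = 0.105713

0.1057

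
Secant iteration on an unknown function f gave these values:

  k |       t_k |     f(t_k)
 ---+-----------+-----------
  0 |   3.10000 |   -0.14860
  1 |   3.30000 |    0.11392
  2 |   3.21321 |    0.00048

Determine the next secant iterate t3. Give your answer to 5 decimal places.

t3 = 3.21321 − 0.00048·(3.21321 − 3.30000) / (0.00048 − 0.11392)
   = 3.21321 − (-0.0000417)/(-0.1134400) = 3.2128428

3.21284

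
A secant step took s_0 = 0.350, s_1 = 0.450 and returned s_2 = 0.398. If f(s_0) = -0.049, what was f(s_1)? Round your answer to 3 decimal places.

The secant line through (0.350, -0.049) and (0.450, f(s_1)) crosses zero at s_2 = 0.398.
So (0.350, -0.049), (0.450, f(s_1)), (0.398, 0) are collinear:
f(s_1) = -0.049 · (0.450 − 0.398) / (0.350 − 0.398) = -0.049 · (0.05200)/(-0.04800) = 0.05308

0.053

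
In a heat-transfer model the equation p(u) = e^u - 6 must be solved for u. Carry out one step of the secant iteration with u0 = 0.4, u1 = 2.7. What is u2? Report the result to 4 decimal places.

1.1745

p(0.4) = -4.508175, p(2.7) = 8.879732
u2 = 2.700000 − 8.879732·(2.700000 − 0.400000) / (8.879732 − (-4.508175)) = 2.700000 − (20.423383)/(13.387907) = 1.174490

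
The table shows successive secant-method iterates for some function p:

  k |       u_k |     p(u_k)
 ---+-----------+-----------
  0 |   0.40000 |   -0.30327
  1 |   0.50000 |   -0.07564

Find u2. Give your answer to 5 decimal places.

u2 = 0.50000 − (-0.07564)·(0.50000 − 0.40000) / (-0.07564 − (-0.30327))
   = 0.50000 − (-0.0075640)/(0.2276300) = 0.5332294

0.53323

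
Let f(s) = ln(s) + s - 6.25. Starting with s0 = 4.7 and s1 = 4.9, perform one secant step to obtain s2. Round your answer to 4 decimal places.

4.7020

f(4.7) = -0.002437, f(4.9) = 0.239235
s2 = 4.900000 − 0.239235·(4.900000 − 4.700000) / (0.239235 − (-0.002437)) = 4.900000 − (0.047847)/(0.241673) = 4.702017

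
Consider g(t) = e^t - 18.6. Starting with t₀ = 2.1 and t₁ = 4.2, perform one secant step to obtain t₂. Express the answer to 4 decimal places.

2.4744

g(2.1) = -10.433830, g(4.2) = 48.086331
t₂ = 4.200000 − 48.086331·(4.200000 − 2.100000) / (48.086331 − (-10.433830)) = 4.200000 − (100.981295)/(58.520161) = 2.474419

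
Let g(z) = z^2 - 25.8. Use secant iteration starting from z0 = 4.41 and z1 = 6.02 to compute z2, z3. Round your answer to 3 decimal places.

g(4.41) = -6.35190, g(6.02) = 10.44040
z2 = 6.02000 − 10.44040·(6.02000 − 4.41000) / (10.44040 − (-6.35190)) = 6.02000 − (16.80904)/(16.79230) = 5.01900
g(5.01900) = -0.60961
z3 = 5.01900 − (-0.60961)·(5.01900 − 6.02000) / (-0.60961 − 10.44040) = 5.01900 − (0.61022)/(-11.05001) = 5.07423

5.019, 5.074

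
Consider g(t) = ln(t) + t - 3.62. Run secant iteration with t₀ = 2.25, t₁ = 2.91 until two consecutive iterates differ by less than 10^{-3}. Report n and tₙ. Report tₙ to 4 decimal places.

g(2.25) = -0.559070, g(2.91) = 0.358153
t₂ = 2.910000 − 0.358153·(0.660000)/(0.917223) = 2.652286;  |Δ| = 0.257714
g(2.652286) = 0.007708
t₃ = 2.652286 − 0.007708·(-0.257714)/(-0.350445) = 2.646618;  |Δ| = 0.005668
g(2.646618) = -0.000100
t₄ = 2.646618 − (-0.000100)·(-0.005668)/(-0.007808) = 2.646690;  |Δ| = 0.000072
|t₄ − t₃| = 0.000072 < 10^{-3}

n = 4, tₙ = 2.6467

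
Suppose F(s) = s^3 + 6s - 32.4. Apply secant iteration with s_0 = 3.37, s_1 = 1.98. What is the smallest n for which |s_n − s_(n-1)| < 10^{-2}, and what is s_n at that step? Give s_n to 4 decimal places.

n = 5, s_n = 2.5702

F(3.37) = 26.092753, F(1.98) = -12.757608
s_2 = 1.980000 − (-12.757608)·(-1.390000)/(-38.850361) = 2.436446;  |Δ| = 0.456446
F(2.436446) = -3.317935
s_3 = 2.436446 − (-3.317935)·(0.456446)/(9.439673) = 2.596881;  |Δ| = 0.160435
F(2.596881) = 0.694105
s_4 = 2.596881 − 0.694105·(0.160435)/(4.012040) = 2.569125;  |Δ| = 0.027756
F(2.569125) = -0.027997
s_5 = 2.569125 − (-0.027997)·(-0.027756)/(-0.722103) = 2.570201;  |Δ| = 0.001076
|s_5 − s_4| = 0.001076 < 10^{-2}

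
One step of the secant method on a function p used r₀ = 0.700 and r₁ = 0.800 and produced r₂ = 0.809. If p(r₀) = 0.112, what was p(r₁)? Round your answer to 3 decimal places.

The secant line through (0.700, 0.112) and (0.800, p(r₁)) crosses zero at r₂ = 0.809.
So (0.700, 0.112), (0.800, p(r₁)), (0.809, 0) are collinear:
p(r₁) = 0.112 · (0.800 − 0.809) / (0.700 − 0.809) = 0.112 · (-0.00900)/(-0.10900) = 0.00925

0.009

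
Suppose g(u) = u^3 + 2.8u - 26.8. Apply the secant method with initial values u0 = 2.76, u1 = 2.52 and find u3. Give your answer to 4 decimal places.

2.6822

g(2.76) = 1.952576, g(2.52) = -3.740992
u2 = 2.520000 − (-3.740992)·(2.520000 − 2.760000) / (-3.740992 − 1.952576) = 2.520000 − (0.897838)/(-5.693568) = 2.677693
g(2.677693) = -0.103285
u3 = 2.677693 − (-0.103285)·(2.677693 − 2.520000) / (-0.103285 − (-3.740992)) = 2.677693 − (-0.016287)/(3.637707) = 2.682171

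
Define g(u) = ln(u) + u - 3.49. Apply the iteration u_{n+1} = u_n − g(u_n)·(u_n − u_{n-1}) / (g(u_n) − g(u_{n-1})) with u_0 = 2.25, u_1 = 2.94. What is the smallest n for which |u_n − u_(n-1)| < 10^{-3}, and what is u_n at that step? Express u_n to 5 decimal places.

g(2.25) = -0.4290698, g(2.94) = 0.5284096
u_2 = 2.9400000 − 0.5284096·(0.6900000)/(0.9574794) = 2.5592058;  |Δ| = 0.3807942
g(2.5592058) = 0.0089027
u_3 = 2.5592058 − 0.0089027·(-0.3807942)/(-0.5195068) = 2.5526801;  |Δ| = 0.0065256
g(2.5526801) = -0.0001760
u_4 = 2.5526801 − (-0.0001760)·(-0.0065256)/(-0.0090788) = 2.5528067;  |Δ| = 0.0001265
|u_4 − u_3| = 0.0001265 < 10^{-3}

n = 4, u_n = 2.55281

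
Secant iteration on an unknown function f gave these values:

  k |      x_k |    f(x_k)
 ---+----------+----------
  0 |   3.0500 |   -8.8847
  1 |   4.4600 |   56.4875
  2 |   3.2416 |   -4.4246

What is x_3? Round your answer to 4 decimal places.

x_3 = 3.2416 − (-4.4246)·(3.2416 − 4.4600) / (-4.4246 − 56.4875)
   = 3.2416 − (5.390933)/(-60.912100) = 3.330103

3.3301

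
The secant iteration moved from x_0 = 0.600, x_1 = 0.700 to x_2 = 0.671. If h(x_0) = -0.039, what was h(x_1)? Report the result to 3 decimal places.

The secant line through (0.600, -0.039) and (0.700, h(x_1)) crosses zero at x_2 = 0.671.
So (0.600, -0.039), (0.700, h(x_1)), (0.671, 0) are collinear:
h(x_1) = -0.039 · (0.700 − 0.671) / (0.600 − 0.671) = -0.039 · (0.02900)/(-0.07100) = 0.01593

0.016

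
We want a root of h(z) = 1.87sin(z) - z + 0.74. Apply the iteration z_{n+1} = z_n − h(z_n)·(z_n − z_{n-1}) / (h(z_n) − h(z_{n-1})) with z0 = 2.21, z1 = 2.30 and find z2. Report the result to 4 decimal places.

h(2.21) = 0.030808, h(2.30) = -0.165531
z2 = 2.300000 − (-0.165531)·(2.300000 − 2.210000) / (-0.165531 − 0.030808) = 2.300000 − (-0.014898)/(-0.196339) = 2.224122

2.2241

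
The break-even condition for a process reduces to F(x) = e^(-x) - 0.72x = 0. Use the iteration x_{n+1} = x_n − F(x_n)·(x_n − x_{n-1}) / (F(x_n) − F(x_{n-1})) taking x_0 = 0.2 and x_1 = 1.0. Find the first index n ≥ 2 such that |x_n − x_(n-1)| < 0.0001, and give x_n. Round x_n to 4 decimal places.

F(0.2) = 0.674731, F(1.0) = -0.352121
x_2 = 1.000000 − (-0.352121)·(0.800000)/(-1.026851) = 0.725670;  |Δ| = 0.274330
F(0.725670) = -0.038482
x_3 = 0.725670 − (-0.038482)·(-0.274330)/(0.313639) = 0.692011;  |Δ| = 0.033659
F(0.692011) = 0.002321
x_4 = 0.692011 − 0.002321·(-0.033659)/(0.040803) = 0.693925;  |Δ| = 0.001914
F(0.693925) = -0.000015
x_5 = 0.693925 − (-0.000015)·(0.001914)/(-0.002336) = 0.693913;  |Δ| = 0.000012
|x_5 − x_4| = 0.000012 < 0.0001

n = 5, x_n = 0.6939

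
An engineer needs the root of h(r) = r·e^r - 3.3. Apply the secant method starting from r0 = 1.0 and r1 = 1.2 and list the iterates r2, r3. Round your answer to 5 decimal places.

h(1.0) = -0.5817182, h(1.2) = 0.6841403
r2 = 1.2000000 − 0.6841403·(1.2000000 − 1.0000000) / (0.6841403 − (-0.5817182)) = 1.2000000 − (0.1368281)/(1.2658585) = 1.0919089
h(1.0919089) = -0.0461585
r3 = 1.0919089 − (-0.0461585)·(1.0919089 − 1.2000000) / (-0.0461585 − 0.6841403) = 1.0919089 − (0.0049893)/(-0.7302988) = 1.0987408

1.09191, 1.09874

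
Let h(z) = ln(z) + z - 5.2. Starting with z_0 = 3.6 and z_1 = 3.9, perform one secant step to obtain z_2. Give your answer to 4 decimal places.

3.8519

h(3.6) = -0.319066, h(3.9) = 0.060977
z_2 = 3.900000 − 0.060977·(3.900000 − 3.600000) / (0.060977 − (-0.319066)) = 3.900000 − (0.018293)/(0.380043) = 3.851866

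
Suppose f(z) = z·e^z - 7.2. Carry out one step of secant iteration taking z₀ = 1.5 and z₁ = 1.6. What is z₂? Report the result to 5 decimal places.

1.53971

f(1.5) = -0.4774664, f(1.6) = 0.7248519
z₂ = 1.6000000 − 0.7248519·(1.6000000 − 1.5000000) / (0.7248519 − (-0.4774664)) = 1.6000000 − (0.0724852)/(1.2023183) = 1.5397121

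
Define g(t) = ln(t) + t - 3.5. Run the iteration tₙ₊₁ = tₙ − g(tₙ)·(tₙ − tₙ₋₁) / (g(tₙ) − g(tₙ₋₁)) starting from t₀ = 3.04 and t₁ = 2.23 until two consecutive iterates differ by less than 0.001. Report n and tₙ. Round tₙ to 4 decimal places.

n = 4, tₙ = 2.5600

g(3.04) = 0.651858, g(2.23) = -0.467998
t₂ = 2.230000 − (-0.467998)·(-0.810000)/(-1.119856) = 2.568507;  |Δ| = 0.338507
g(2.568507) = 0.011831
t₃ = 2.568507 − 0.011831·(0.338507)/(0.479830) = 2.560160;  |Δ| = 0.008347
g(2.560160) = 0.000230
t₄ = 2.560160 − 0.000230·(-0.008347)/(-0.011602) = 2.559995;  |Δ| = 0.000165
|t₄ − t₃| = 0.000165 < 0.001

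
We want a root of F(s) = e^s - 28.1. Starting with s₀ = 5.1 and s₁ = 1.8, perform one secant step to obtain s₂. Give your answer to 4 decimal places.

2.2606

F(5.1) = 135.921907, F(1.8) = -22.050353
s₂ = 1.800000 − (-22.050353)·(1.800000 − 5.100000) / (-22.050353 − 135.921907) = 1.800000 − (72.766163)/(-157.972260) = 2.260626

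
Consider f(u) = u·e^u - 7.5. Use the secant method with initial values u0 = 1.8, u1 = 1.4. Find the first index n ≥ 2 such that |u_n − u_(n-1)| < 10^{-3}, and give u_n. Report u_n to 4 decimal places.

n = 5, u_n = 1.5662

f(1.8) = 3.389365, f(1.4) = -1.822720
u2 = 1.400000 − (-1.822720)·(-0.400000)/(-5.212085) = 1.539884;  |Δ| = 0.139884
f(1.539884) = -0.317904
u3 = 1.539884 − (-0.317904)·(0.139884)/(1.504816) = 1.569436;  |Δ| = 0.029552
f(1.569436) = 0.039470
u4 = 1.569436 − 0.039470·(0.029552)/(0.357373) = 1.566172;  |Δ| = 0.003264
f(1.566172) = -0.000725
u5 = 1.566172 − (-0.000725)·(-0.003264)/(-0.040195) = 1.566231;  |Δ| = 0.000059
|u5 − u4| = 0.000059 < 10^{-3}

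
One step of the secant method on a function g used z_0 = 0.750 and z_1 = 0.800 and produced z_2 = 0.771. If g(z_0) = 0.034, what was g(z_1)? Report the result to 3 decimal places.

The secant line through (0.750, 0.034) and (0.800, g(z_1)) crosses zero at z_2 = 0.771.
So (0.750, 0.034), (0.800, g(z_1)), (0.771, 0) are collinear:
g(z_1) = 0.034 · (0.800 − 0.771) / (0.750 − 0.771) = 0.034 · (0.02900)/(-0.02100) = -0.04695

-0.047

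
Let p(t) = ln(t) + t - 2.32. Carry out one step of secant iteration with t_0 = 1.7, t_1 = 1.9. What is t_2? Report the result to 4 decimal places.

1.7574

p(1.7) = -0.089372, p(1.9) = 0.221854
t_2 = 1.900000 − 0.221854·(1.900000 − 1.700000) / (0.221854 − (-0.089372)) = 1.900000 − (0.044371)/(0.311226) = 1.757432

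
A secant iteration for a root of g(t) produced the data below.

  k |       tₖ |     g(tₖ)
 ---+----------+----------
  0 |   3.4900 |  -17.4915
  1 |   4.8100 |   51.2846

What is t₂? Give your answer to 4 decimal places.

t₂ = 4.8100 − 51.2846·(4.8100 − 3.4900) / (51.2846 − (-17.4915))
   = 4.8100 − (67.695672)/(68.776100) = 3.825709

3.8257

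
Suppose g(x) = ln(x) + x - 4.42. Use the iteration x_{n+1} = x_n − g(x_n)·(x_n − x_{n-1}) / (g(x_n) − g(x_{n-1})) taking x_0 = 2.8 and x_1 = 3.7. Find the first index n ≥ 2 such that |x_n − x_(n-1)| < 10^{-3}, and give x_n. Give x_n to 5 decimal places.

n = 4, x_n = 3.24338

g(2.8) = -0.5903806, g(3.7) = 0.5883328
x_2 = 3.7000000 − 0.5883328·(0.9000000)/(1.1787134) = 3.2507818;  |Δ| = 0.4492182
g(3.2507818) = 0.0096773
x_3 = 3.2507818 − 0.0096773·(-0.4492182)/(-0.5786555) = 3.2432692;  |Δ| = 0.0075126
g(3.2432692) = -0.0001490
x_4 = 3.2432692 − (-0.0001490)·(-0.0075126)/(-0.0098263) = 3.2433831;  |Δ| = 0.0001139
|x_4 − x_3| = 0.0001139 < 10^{-3}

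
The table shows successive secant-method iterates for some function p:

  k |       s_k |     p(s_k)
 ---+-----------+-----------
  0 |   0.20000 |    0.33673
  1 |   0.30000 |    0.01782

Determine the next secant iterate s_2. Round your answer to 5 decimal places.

s_2 = 0.30000 − 0.01782·(0.30000 − 0.20000) / (0.01782 − 0.33673)
   = 0.30000 − (0.0017820)/(-0.3189100) = 0.3055878

0.30559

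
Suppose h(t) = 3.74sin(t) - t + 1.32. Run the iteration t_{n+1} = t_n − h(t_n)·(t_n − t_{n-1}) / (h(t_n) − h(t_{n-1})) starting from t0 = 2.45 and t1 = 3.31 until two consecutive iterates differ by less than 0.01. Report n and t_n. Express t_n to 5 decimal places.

h(2.45) = 1.2552400, h(3.31) = -2.6168705
t2 = 3.3100000 − (-2.6168705)·(0.8600000)/(-3.8721105) = 2.7287902;  |Δ| = 0.5812098
h(2.7287902) = 0.0916154
t3 = 2.7287902 − 0.0916154·(-0.5812098)/(2.7084859) = 2.7484498;  |Δ| = 0.0196596
h(2.7484498) = 0.0043195
t4 = 2.7484498 − 0.0043195·(0.0196596)/(-0.0872959) = 2.7494226;  |Δ| = 0.0009728
|t4 − t3| = 0.0009728 < 0.01

n = 4, t_n = 2.74942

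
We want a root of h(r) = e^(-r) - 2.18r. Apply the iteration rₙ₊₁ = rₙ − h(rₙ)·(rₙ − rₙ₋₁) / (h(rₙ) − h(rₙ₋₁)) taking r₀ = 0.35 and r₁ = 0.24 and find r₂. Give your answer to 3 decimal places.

0.330

h(0.35) = -0.05831, h(0.24) = 0.26343
r₂ = 0.24000 − 0.26343·(0.24000 − 0.35000) / (0.26343 − (-0.05831)) = 0.24000 − (-0.02898)/(0.32174) = 0.33006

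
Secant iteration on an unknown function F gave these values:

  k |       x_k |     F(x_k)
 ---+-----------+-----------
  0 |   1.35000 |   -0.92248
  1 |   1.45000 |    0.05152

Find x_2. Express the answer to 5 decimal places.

x_2 = 1.45000 − 0.05152·(1.45000 − 1.35000) / (0.05152 − (-0.92248))
   = 1.45000 − (0.0051520)/(0.9740000) = 1.4447105

1.44471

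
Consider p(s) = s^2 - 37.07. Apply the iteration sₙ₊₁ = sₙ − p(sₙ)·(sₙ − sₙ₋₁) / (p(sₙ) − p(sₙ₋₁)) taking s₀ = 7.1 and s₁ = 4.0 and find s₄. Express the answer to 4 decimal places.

6.0879

p(7.1) = 13.340000, p(4.0) = -21.070000
s₂ = 4.000000 − (-21.070000)·(4.000000 − 7.100000) / (-21.070000 − 13.340000) = 4.000000 − (65.317000)/(-34.410000) = 5.898198
p(5.898198) = -2.281258
s₃ = 5.898198 − (-2.281258)·(5.898198 − 4.000000) / (-2.281258 − (-21.070000)) = 5.898198 − (-4.330280)/(18.788742) = 6.128670
p(6.128670) = 0.490599
s₄ = 6.128670 − 0.490599·(6.128670 − 5.898198) / (0.490599 − (-2.281258)) = 6.128670 − (0.113069)/(2.771857) = 6.087878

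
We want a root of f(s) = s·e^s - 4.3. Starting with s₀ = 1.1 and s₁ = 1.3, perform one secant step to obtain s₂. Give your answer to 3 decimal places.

f(1.1) = -0.99542, f(1.3) = 0.47009
s₂ = 1.30000 − 0.47009·(1.30000 − 1.10000) / (0.47009 − (-0.99542)) = 1.30000 − (0.09402)/(1.46550) = 1.23585

1.236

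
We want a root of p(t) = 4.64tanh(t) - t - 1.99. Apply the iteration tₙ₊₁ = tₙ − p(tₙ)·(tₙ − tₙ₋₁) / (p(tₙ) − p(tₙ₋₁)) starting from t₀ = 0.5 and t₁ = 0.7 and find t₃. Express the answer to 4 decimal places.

p(0.5) = -0.345776, p(0.7) = 0.114266
t₂ = 0.700000 − 0.114266·(0.700000 − 0.500000) / (0.114266 − (-0.345776)) = 0.700000 − (0.022853)/(0.460043) = 0.650324
p(0.650324) = 0.013236
t₃ = 0.650324 − 0.013236·(0.650324 − 0.700000) / (0.013236 − 0.114266) = 0.650324 − (-0.000657)/(-0.101031) = 0.643816

0.6438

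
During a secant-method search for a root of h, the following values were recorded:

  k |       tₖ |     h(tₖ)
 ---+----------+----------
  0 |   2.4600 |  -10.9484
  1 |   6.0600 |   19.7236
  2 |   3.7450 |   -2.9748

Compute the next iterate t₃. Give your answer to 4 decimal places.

t₃ = 3.7450 − (-2.9748)·(3.7450 − 6.0600) / (-2.9748 − 19.7236)
   = 3.7450 − (6.886662)/(-22.698400) = 4.048399

4.0484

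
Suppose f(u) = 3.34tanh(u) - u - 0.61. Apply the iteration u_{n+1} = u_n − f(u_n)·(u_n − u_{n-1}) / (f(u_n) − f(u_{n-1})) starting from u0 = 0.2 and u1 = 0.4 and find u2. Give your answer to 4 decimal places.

f(0.2) = -0.150766, f(0.4) = 0.259030
u2 = 0.400000 − 0.259030·(0.400000 − 0.200000) / (0.259030 − (-0.150766)) = 0.400000 − (0.051806)/(0.409796) = 0.273581

0.2736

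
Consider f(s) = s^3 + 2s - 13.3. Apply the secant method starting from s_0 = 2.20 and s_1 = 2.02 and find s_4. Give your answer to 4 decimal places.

2.0894

f(2.20) = 1.748000, f(2.02) = -1.017592
s_2 = 2.020000 − (-1.017592)·(2.020000 − 2.200000) / (-1.017592 − 1.748000) = 2.020000 − (0.183167)/(-2.765592) = 2.086231
f(2.086231) = -0.047518
s_3 = 2.086231 − (-0.047518)·(2.086231 − 2.020000) / (-0.047518 − (-1.017592)) = 2.086231 − (-0.003147)/(0.970074) = 2.089475
f(2.089475) = 0.001396
s_4 = 2.089475 − 0.001396·(2.089475 − 2.086231) / (0.001396 − (-0.047518)) = 2.089475 − (0.000005)/(0.048914) = 2.089382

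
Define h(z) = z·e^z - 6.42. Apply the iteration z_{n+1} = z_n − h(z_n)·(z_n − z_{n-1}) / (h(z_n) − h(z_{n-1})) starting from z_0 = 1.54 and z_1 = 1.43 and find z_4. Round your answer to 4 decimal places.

h(1.54) = 0.763469, h(1.43) = -0.444460
z_2 = 1.430000 − (-0.444460)·(1.430000 − 1.540000) / (-0.444460 − 0.763469) = 1.430000 − (0.048891)/(-1.207929) = 1.470475
h(1.470475) = -0.021523
z_3 = 1.470475 − (-0.021523)·(1.470475 − 1.430000) / (-0.021523 − (-0.444460)) = 1.470475 − (-0.000871)/(0.422937) = 1.472534
h(1.472534) = 0.000651
z_4 = 1.472534 − 0.000651·(1.472534 − 1.470475) / (0.000651 − (-0.021523)) = 1.472534 − (0.000001)/(0.022173) = 1.472474

1.4725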